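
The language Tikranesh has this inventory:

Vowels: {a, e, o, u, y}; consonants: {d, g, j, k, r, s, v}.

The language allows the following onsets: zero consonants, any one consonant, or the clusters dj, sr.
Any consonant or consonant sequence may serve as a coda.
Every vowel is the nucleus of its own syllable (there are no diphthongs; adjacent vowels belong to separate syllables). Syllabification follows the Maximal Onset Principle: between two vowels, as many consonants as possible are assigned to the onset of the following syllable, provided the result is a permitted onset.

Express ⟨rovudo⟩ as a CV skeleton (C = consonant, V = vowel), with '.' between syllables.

The vowels are o, u, o — 3 nuclei, so 3 syllables.
V1 /o/ – V2 /u/: just /v/ — single C goes to the following onset.
V2 /u/ – V3 /o/: just /d/ — single C goes to the following onset.
Result: ro.vu.do.
Mapping each syllable to C/V: /ro/ → CV, /vu/ → CV, /do/ → CV.

CV.CV.CV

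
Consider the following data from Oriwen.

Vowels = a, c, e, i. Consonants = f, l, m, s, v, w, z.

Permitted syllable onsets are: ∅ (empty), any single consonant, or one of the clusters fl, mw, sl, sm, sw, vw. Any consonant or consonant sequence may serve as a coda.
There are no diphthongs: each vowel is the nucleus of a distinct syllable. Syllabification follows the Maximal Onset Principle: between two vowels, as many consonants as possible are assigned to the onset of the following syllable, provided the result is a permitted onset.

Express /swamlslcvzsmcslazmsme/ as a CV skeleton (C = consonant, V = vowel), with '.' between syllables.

Nuclei (vowels): a, c, c, a, e → 5 syllables.
Between /a/ (V1) and /c/ (V2): cluster /mlsl/ — the longest permitted-onset suffix is /sl/; onset = /sl/, preceding coda = /ml/.
Between /c/ (V2) and /c/ (V3): cluster /vzsm/ — the longest permitted-onset suffix is /sm/; onset = /sm/, preceding coda = /vz/.
Between /c/ (V3) and /a/ (V4): cluster /sl/ — /sl/ is itself a permitted onset, so the whole cluster goes right; preceding coda = ∅.
Between /a/ (V4) and /e/ (V5): cluster /zmsm/ — the longest permitted-onset suffix is /sm/; onset = /sm/, preceding coda = /zm/.
So the parse is swaml.slcvz.smc.slazm.sme.
Mapping each syllable to C/V: /swaml/ → CCVCC, /slcvz/ → CCVCC, /smc/ → CCV, /slazm/ → CCVCC, /sme/ → CCV.

CCVCC.CCVCC.CCV.CCVCC.CCV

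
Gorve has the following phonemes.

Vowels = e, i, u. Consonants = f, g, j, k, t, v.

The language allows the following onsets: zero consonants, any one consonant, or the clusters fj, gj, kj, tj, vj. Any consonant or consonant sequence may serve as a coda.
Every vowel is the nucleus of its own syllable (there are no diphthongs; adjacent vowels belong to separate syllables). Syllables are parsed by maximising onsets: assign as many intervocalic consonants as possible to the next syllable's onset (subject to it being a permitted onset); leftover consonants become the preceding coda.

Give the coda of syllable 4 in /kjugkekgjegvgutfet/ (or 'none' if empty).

t

Vowels present: u, e, e, u, e; each is a nucleus, giving 5 syllables.
V1 /u/ – V2 /e/: cluster /gk/ — the longest permitted-onset suffix is /k/; onset = /k/, preceding coda = /g/.
V2 /e/ – V3 /e/: /kgj/ splits as /k/ + /gj/ (/gj/ is the longest suffix that is a licit onset).
V3 /e/ – V4 /u/: cluster /gvg/ — the longest permitted-onset suffix is /g/; onset = /g/, preceding coda = /gv/.
V4 /u/ – V5 /e/: /tf/ splits as /t/ + /f/ (/f/ is the longest suffix that is a licit onset).
Result: kjug.kek.gjegv.gut.fet.
Syllable 4 is /gut/: onset /g/, nucleus /u/, coda /t/.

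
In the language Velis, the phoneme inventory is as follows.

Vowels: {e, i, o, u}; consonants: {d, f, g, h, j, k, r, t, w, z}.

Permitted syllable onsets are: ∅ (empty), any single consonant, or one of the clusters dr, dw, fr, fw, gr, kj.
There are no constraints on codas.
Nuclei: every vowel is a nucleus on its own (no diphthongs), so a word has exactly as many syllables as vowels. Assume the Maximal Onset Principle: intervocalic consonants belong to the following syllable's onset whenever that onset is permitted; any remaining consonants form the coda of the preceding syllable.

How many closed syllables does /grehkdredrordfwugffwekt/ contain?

Nuclei (vowels): e, e, o, u, e → 5 syllables.
σ1/σ2 boundary: /hkdr/ — longest licit onset from the right is /dr/, leaving /hk/ as coda.
σ2/σ3 boundary: /dr/ is a licit onset in full, so it all attaches to the next syllable.
σ3/σ4 boundary: /rdfw/; trying suffixes from longest down, /fw/ is the first permitted one, so coda /rd/ | onset /fw/.
σ4/σ5 boundary: cluster /gffw/ — the longest permitted-onset suffix is /fw/; onset = /fw/, preceding coda = /gf/.
Result: grehk.dre.drord.fwugf.fwekt.
Classifying each syllable: /grehk/ (closed), /dre/ (open), /drord/ (closed), /fwugf/ (closed), /fwekt/ (closed).
Closed syllables: 4.

4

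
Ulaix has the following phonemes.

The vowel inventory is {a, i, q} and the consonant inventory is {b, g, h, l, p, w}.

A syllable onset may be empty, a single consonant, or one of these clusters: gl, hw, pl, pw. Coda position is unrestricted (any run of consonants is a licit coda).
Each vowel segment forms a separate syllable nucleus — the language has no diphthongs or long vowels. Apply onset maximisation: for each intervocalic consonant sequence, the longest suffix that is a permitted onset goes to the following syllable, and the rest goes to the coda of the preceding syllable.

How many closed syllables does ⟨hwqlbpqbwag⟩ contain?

3

Nuclei (vowels): q, q, a → 3 syllables.
σ1/σ2 boundary: /lbp/; trying suffixes from longest down, /p/ is the first permitted one, so coda /lb/ | onset /p/.
σ2/σ3 boundary: /bw/ splits as /b/ + /w/ (/w/ is the longest suffix that is a licit onset).
Putting it together: hwqlb.pqb.wag.
Classifying each syllable: /hwqlb/ (closed), /pqb/ (closed), /wag/ (closed).
Closed syllables: 3.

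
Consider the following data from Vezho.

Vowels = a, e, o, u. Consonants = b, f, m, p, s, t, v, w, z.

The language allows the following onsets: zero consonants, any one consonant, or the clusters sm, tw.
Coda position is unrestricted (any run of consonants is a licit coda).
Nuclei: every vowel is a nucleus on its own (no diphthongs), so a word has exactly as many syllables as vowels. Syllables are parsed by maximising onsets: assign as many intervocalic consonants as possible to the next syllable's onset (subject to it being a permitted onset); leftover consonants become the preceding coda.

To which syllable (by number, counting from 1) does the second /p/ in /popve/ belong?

1

Nuclei (vowels): o, e → 2 syllables.
V1 /o/ – V2 /e/: /pv/; trying suffixes from longest down, /v/ is the first permitted one, so coda /p/ | onset /v/.
Putting it together: pop.ve.
The second /p/ is in the coda of syllable 1 (/pop/).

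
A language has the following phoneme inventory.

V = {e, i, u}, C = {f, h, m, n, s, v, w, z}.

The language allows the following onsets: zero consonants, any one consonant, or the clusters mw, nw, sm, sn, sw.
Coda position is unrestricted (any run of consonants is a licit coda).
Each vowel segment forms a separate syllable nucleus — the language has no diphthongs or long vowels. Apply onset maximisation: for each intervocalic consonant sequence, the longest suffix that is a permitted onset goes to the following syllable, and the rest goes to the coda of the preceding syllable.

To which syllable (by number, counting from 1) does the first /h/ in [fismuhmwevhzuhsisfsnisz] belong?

2

Nuclei (vowels): i, u, e, u, i, i → 6 syllables.
σ1/σ2 boundary: cluster /sm/ — /sm/ is itself a permitted onset, so the whole cluster goes right; preceding coda = ∅.
σ2/σ3 boundary: cluster /hmw/ — the longest permitted-onset suffix is /mw/; onset = /mw/, preceding coda = /h/.
σ3/σ4 boundary: /vhz/ — longest licit onset from the right is /z/, leaving /vh/ as coda.
σ4/σ5 boundary: /hs/ — longest licit onset from the right is /s/, leaving /h/ as coda.
σ5/σ6 boundary: /sfsn/ splits as /sf/ + /sn/ (/sn/ is the longest suffix that is a licit onset).
Syllabification: fi.smuh.mwevh.zuh.sisf.snisz.
The first /h/ is in the coda of syllable 2 (/smuh/).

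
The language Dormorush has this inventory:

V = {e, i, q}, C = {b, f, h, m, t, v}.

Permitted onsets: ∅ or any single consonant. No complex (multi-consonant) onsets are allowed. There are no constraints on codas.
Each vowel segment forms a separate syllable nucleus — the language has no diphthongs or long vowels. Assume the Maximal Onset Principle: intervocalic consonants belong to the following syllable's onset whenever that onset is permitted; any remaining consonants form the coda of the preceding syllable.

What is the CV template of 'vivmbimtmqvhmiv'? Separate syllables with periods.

Vowels present: i, i, q, i; each is a nucleus, giving 4 syllables.
σ1/σ2 boundary: /vmb/; trying suffixes from longest down, /b/ is the first permitted one, so coda /vm/ | onset /b/.
σ2/σ3 boundary: cluster /mtm/ — the longest permitted-onset suffix is /m/; onset = /m/, preceding coda = /mt/.
σ3/σ4 boundary: /vhm/ splits as /vh/ + /m/ (/m/ is the longest suffix that is a licit onset).
Putting it together: vivm.bimt.mqvh.miv.
Mapping each syllable to C/V: /vivm/ → CVCC, /bimt/ → CVCC, /mqvh/ → CVCC, /miv/ → CVC.

CVCC.CVCC.CVCC.CVC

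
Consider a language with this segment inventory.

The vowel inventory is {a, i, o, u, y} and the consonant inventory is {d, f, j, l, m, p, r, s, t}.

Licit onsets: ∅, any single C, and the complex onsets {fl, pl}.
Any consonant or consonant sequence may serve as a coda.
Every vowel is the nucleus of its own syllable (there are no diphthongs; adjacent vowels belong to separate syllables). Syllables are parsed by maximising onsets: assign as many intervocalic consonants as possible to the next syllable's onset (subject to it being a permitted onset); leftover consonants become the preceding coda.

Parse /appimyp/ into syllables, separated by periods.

ap.pi.myp

Nuclei (vowels): a, i, y → 3 syllables.
σ1/σ2 boundary: /pp/; trying suffixes from longest down, /p/ is the first permitted one, so coda /p/ | onset /p/.
σ2/σ3 boundary: /m/ → onset of the next syllable (single consonants are always licit onsets).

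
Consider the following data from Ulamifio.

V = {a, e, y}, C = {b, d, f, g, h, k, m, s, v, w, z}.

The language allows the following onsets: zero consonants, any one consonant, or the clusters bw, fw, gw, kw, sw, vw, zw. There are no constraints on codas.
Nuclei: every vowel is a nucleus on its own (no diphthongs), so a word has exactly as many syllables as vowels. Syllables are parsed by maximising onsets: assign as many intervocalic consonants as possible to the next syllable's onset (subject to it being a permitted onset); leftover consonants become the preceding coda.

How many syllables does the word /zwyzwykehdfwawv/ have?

4

Vowels present: y, y, e, a; each is a nucleus, giving 4 syllables.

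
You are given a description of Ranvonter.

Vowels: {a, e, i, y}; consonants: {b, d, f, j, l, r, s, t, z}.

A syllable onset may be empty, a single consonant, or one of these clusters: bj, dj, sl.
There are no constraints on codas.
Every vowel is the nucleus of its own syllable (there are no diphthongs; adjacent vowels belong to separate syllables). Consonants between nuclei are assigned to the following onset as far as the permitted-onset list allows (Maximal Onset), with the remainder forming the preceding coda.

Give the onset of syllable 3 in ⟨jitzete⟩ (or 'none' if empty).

t

Nuclei (vowels): i, e, e → 3 syllables.
/i…e/ gap (V1→V2): /tz/ splits as /t/ + /z/ (/z/ is the longest suffix that is a licit onset).
/e…e/ gap (V2→V3): /t/ → onset of the next syllable (single consonants are always licit onsets).
So the parse is jit.ze.te.
Syllable 3 is /te/: onset /t/, nucleus /e/, coda ∅.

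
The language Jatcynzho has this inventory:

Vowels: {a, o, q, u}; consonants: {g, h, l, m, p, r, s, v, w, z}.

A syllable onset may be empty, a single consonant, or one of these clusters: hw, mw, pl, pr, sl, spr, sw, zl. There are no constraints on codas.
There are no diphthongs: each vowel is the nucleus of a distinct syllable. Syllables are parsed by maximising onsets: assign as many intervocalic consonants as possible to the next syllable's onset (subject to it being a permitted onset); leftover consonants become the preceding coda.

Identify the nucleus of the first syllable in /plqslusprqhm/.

q

Nuclei (vowels): q, u, q → 3 syllables.
The first nucleus (vowel 1 from the left) is /q/.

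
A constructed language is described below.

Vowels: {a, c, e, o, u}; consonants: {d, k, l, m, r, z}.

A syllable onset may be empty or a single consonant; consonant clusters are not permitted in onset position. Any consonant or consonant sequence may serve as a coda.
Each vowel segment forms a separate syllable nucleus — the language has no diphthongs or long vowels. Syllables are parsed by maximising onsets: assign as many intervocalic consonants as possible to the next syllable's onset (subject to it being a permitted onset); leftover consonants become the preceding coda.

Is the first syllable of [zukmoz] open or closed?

closed

The vowels are u, o — 2 nuclei, so 2 syllables.
Between /u/ (V1) and /o/ (V2): /km/; trying suffixes from longest down, /m/ is the first permitted one, so coda /k/ | onset /m/.
Putting it together: zuk.moz.
Syllable 1 is /zuk/ with coda /k/, so it is closed.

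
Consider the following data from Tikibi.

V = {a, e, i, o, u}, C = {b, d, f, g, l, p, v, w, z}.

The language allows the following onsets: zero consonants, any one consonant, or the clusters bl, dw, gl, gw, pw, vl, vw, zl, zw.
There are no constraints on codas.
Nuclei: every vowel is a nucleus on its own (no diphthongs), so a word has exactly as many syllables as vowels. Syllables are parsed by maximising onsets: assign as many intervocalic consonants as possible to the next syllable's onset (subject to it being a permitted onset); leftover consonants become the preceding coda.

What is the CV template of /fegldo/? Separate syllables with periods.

CVCC.CV

The vowels are e, o — 2 nuclei, so 2 syllables.
Between /e/ (V1) and /o/ (V2): /gld/; trying suffixes from longest down, /d/ is the first permitted one, so coda /gl/ | onset /d/.
Result: fegl.do.
Mapping each syllable to C/V: /fegl/ → CVCC, /do/ → CV.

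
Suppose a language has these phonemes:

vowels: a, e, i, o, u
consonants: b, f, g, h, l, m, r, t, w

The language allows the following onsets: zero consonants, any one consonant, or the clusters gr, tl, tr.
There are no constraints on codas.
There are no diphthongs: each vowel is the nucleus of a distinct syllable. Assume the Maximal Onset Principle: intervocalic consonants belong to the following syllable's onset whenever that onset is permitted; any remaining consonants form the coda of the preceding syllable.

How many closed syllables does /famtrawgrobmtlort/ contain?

4

Vowels present: a, a, o, o; each is a nucleus, giving 4 syllables.
Between /a/ (V1) and /a/ (V2): /mtr/ splits as /m/ + /tr/ (/tr/ is the longest suffix that is a licit onset).
Between /a/ (V2) and /o/ (V3): /wgr/ splits as /w/ + /gr/ (/gr/ is the longest suffix that is a licit onset).
Between /o/ (V3) and /o/ (V4): /bmtl/ — longest licit onset from the right is /tl/, leaving /bm/ as coda.
So the parse is fam.traw.grobm.tlort.
Classifying each syllable: /fam/ (closed), /traw/ (closed), /grobm/ (closed), /tlort/ (closed).
Closed syllables: 4.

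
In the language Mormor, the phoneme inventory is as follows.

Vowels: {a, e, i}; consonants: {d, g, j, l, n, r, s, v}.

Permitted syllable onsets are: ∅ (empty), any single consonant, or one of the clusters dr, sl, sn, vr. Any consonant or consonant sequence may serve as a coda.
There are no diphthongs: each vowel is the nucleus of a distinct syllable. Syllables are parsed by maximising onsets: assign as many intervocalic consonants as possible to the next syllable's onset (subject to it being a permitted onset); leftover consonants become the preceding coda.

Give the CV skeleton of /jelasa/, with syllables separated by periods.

CV.CV.CV

The vowels are e, a, a — 3 nuclei, so 3 syllables.
σ1/σ2 boundary: /l/ is a single consonant, so it becomes the next onset.
σ2/σ3 boundary: /s/ → onset of the next syllable (single consonants are always licit onsets).
Result: je.la.sa.
Mapping each syllable to C/V: /je/ → CV, /la/ → CV, /sa/ → CV.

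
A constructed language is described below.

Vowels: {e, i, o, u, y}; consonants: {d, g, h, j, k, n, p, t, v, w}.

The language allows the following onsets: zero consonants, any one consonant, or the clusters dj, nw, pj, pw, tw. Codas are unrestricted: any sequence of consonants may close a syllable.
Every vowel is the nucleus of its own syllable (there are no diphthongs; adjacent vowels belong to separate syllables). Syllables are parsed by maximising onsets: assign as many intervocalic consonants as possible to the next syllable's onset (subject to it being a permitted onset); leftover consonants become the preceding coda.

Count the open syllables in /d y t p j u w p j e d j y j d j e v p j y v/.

Nuclei (vowels): y, u, e, y, e, y → 6 syllables.
σ1/σ2 boundary: /tpj/ — longest licit onset from the right is /pj/, leaving /t/ as coda.
σ2/σ3 boundary: /wpj/; trying suffixes from longest down, /pj/ is the first permitted one, so coda /w/ | onset /pj/.
σ3/σ4 boundary: /dj/ — entire cluster is a permitted onset → onset /dj/, coda ∅.
σ4/σ5 boundary: /jdj/ — longest licit onset from the right is /dj/, leaving /j/ as coda.
σ5/σ6 boundary: /vpj/ — longest licit onset from the right is /pj/, leaving /v/ as coda.
Syllabification: dyt.pjuw.pje.djyj.djev.pjyv.
Classifying each syllable: /dyt/ (closed), /pjuw/ (closed), /pje/ (open), /djyj/ (closed), /djev/ (closed), /pjyv/ (closed).
Open syllables: 1.

1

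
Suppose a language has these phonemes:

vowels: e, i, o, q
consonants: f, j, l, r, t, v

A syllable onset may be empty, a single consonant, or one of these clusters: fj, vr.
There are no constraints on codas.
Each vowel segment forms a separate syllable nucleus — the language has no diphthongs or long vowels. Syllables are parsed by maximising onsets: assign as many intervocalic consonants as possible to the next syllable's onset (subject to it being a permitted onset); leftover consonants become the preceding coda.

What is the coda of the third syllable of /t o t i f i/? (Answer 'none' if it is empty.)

Vowels present: o, i, i; each is a nucleus, giving 3 syllables.
σ1/σ2 boundary: /t/ is a single consonant, so it becomes the next onset.
σ2/σ3 boundary: just /f/ — single C goes to the following onset.
So the parse is to.ti.fi.
Syllable 3 is /fi/: onset /f/, nucleus /i/, coda ∅.

none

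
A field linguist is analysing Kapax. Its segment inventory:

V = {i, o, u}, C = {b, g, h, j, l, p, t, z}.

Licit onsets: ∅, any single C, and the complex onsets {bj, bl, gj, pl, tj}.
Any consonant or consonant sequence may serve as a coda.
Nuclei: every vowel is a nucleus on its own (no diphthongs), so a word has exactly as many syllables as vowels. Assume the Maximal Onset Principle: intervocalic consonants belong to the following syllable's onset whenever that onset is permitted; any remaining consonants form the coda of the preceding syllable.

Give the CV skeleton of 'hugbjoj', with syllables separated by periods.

CVC.CCVC

The vowels are u, o — 2 nuclei, so 2 syllables.
σ1/σ2 boundary: /gbj/ — longest licit onset from the right is /bj/, leaving /g/ as coda.
Syllabification: hug.bjoj.
Mapping each syllable to C/V: /hug/ → CVC, /bjoj/ → CCVC.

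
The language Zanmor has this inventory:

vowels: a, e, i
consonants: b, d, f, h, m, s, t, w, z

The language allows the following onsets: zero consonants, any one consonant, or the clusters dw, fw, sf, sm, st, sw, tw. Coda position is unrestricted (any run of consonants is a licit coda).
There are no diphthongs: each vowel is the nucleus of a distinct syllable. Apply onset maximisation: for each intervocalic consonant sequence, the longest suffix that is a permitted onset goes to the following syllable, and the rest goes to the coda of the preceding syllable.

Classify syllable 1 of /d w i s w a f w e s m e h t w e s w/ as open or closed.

open

Nuclei (vowels): i, a, e, e, e → 5 syllables.
/i…a/ gap (V1→V2): /sw/ is a licit onset in full, so it all attaches to the next syllable.
/a…e/ gap (V2→V3): /fw/ is a licit onset in full, so it all attaches to the next syllable.
/e…e/ gap (V3→V4): /sm/ is a licit onset in full, so it all attaches to the next syllable.
/e…e/ gap (V4→V5): /htw/; trying suffixes from longest down, /tw/ is the first permitted one, so coda /h/ | onset /tw/.
Syllabification: dwi.swa.fwe.smeh.twesw.
Syllable 1 is /dwi/; it ends in its nucleus with no coda, so it is open.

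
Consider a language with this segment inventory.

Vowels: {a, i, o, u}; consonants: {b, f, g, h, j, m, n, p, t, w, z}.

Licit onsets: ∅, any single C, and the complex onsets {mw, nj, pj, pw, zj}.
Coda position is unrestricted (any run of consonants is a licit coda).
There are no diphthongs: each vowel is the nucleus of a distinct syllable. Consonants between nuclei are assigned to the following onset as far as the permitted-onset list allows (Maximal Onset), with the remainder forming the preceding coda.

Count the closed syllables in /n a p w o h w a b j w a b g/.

The vowels are a, o, a, a — 4 nuclei, so 4 syllables.
V1 /a/ – V2 /o/: /pw/ — entire cluster is a permitted onset → onset /pw/, coda ∅.
V2 /o/ – V3 /a/: /hw/; trying suffixes from longest down, /w/ is the first permitted one, so coda /h/ | onset /w/.
V3 /a/ – V4 /a/: /bjw/; trying suffixes from longest down, /w/ is the first permitted one, so coda /bj/ | onset /w/.
So the parse is na.pwoh.wabj.wabg.
Classifying each syllable: /na/ (open), /pwoh/ (closed), /wabj/ (closed), /wabg/ (closed).
Closed syllables: 3.

3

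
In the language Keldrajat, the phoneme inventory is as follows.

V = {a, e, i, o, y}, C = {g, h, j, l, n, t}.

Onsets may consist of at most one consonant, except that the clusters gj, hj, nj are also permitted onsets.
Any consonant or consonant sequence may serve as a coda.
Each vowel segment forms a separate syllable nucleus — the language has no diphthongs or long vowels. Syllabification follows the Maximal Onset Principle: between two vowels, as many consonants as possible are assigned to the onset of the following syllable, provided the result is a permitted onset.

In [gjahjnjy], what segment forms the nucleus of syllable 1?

a

Vowels present: a, y; each is a nucleus, giving 2 syllables.
The first nucleus (vowel 1 from the left) is /a/.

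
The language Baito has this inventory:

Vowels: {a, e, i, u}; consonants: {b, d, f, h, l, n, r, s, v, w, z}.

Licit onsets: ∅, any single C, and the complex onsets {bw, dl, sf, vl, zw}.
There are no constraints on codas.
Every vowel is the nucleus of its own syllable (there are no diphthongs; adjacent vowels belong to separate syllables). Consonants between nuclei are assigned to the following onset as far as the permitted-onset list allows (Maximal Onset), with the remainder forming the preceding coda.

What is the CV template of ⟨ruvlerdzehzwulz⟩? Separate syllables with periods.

Nuclei (vowels): u, e, e, u → 4 syllables.
σ1/σ2 boundary: /vl/ is a licit onset in full, so it all attaches to the next syllable.
σ2/σ3 boundary: /rdz/ — longest licit onset from the right is /z/, leaving /rd/ as coda.
σ3/σ4 boundary: /hzw/; trying suffixes from longest down, /zw/ is the first permitted one, so coda /h/ | onset /zw/.
Putting it together: ru.vlerd.zeh.zwulz.
Mapping each syllable to C/V: /ru/ → CV, /vlerd/ → CCVCC, /zeh/ → CVC, /zwulz/ → CCVCC.

CV.CCVCC.CVC.CCVCC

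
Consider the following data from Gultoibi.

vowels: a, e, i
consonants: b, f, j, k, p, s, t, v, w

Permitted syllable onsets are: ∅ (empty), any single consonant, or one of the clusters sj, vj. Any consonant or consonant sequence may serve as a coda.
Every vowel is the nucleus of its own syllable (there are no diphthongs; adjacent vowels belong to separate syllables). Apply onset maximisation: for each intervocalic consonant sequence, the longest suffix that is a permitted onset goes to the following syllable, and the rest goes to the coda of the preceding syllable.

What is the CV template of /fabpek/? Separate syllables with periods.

Nuclei (vowels): a, e → 2 syllables.
Between /a/ (V1) and /e/ (V2): /bp/ splits as /b/ + /p/ (/p/ is the longest suffix that is a licit onset).
So the parse is fab.pek.
Mapping each syllable to C/V: /fab/ → CVC, /pek/ → CVC.

CVC.CVC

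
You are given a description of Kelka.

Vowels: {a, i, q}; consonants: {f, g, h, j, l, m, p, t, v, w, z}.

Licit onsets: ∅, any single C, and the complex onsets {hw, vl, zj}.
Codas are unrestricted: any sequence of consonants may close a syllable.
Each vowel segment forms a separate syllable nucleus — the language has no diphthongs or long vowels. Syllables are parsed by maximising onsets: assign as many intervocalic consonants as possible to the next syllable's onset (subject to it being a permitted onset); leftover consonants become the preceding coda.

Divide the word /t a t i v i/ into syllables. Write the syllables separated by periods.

The vowels are a, i, i — 3 nuclei, so 3 syllables.
V1 /a/ – V2 /i/: just /t/ — single C goes to the following onset.
V2 /i/ – V3 /i/: just /v/ — single C goes to the following onset.

ta.ti.vi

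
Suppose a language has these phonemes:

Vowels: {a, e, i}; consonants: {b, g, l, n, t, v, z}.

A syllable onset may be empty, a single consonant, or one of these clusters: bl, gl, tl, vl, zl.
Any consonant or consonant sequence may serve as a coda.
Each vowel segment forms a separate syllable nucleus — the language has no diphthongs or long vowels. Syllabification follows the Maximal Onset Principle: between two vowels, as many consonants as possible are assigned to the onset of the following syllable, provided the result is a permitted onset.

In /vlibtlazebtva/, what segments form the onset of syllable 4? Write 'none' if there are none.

Nuclei (vowels): i, a, e, a → 4 syllables.
Between /i/ (V1) and /a/ (V2): cluster /btl/ — the longest permitted-onset suffix is /tl/; onset = /tl/, preceding coda = /b/.
Between /a/ (V2) and /e/ (V3): /z/ is a single consonant, so it becomes the next onset.
Between /e/ (V3) and /a/ (V4): /btv/ splits as /bt/ + /v/ (/v/ is the longest suffix that is a licit onset).
So the parse is vlib.tla.zebt.va.
Syllable 4 is /va/: onset /v/, nucleus /a/, coda ∅.

v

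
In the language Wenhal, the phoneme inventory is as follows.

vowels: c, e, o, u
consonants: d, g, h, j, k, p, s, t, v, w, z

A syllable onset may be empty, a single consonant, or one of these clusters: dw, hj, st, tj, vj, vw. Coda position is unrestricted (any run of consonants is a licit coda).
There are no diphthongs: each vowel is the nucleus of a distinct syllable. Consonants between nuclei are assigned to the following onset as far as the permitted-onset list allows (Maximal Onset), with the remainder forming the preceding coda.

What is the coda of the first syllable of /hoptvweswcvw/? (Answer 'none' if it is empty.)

The vowels are o, e, c — 3 nuclei, so 3 syllables.
σ1/σ2 boundary: /ptvw/ splits as /pt/ + /vw/ (/vw/ is the longest suffix that is a licit onset).
σ2/σ3 boundary: /sw/; trying suffixes from longest down, /w/ is the first permitted one, so coda /s/ | onset /w/.
Syllabification: hopt.vwes.wcvw.
Syllable 1 is /hopt/: onset /h/, nucleus /o/, coda /pt/.

pt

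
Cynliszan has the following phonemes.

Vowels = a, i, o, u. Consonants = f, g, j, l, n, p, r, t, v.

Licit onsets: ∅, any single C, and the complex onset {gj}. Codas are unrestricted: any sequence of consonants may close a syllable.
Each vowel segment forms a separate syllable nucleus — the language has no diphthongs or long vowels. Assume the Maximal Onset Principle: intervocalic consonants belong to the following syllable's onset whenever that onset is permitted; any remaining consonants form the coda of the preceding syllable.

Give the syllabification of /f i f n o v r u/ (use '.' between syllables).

fif.nov.ru

Nuclei (vowels): i, o, u → 3 syllables.
σ1/σ2 boundary: /fn/; trying suffixes from longest down, /n/ is the first permitted one, so coda /f/ | onset /n/.
σ2/σ3 boundary: /vr/; trying suffixes from longest down, /r/ is the first permitted one, so coda /v/ | onset /r/.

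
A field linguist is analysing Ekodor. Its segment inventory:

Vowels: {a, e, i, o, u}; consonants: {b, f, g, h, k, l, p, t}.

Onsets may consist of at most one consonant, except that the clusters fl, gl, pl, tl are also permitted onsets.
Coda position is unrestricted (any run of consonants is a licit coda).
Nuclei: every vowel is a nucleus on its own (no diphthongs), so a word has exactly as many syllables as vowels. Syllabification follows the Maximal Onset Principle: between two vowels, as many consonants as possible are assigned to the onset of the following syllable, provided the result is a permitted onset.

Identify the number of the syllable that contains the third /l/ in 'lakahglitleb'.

Vowels present: a, a, i, e; each is a nucleus, giving 4 syllables.
σ1/σ2 boundary: /k/ is a single consonant, so it becomes the next onset.
σ2/σ3 boundary: cluster /hgl/ — the longest permitted-onset suffix is /gl/; onset = /gl/, preceding coda = /h/.
σ3/σ4 boundary: /tl/ is a licit onset in full, so it all attaches to the next syllable.
Putting it together: la.kah.gli.tleb.
The third /l/ is in the onset of syllable 4 (/tleb/).

4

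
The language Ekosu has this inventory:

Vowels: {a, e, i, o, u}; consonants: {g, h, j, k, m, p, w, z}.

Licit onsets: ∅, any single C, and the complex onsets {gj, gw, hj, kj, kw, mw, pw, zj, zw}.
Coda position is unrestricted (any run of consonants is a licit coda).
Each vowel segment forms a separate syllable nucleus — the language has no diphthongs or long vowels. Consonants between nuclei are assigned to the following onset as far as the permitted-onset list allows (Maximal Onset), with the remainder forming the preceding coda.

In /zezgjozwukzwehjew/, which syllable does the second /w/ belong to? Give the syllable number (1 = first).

The vowels are e, o, u, e, e — 5 nuclei, so 5 syllables.
σ1/σ2 boundary: /zgj/ — longest licit onset from the right is /gj/, leaving /z/ as coda.
σ2/σ3 boundary: cluster /zw/ — /zw/ is itself a permitted onset, so the whole cluster goes right; preceding coda = ∅.
σ3/σ4 boundary: /kzw/ — longest licit onset from the right is /zw/, leaving /k/ as coda.
σ4/σ5 boundary: cluster /hj/ — /hj/ is itself a permitted onset, so the whole cluster goes right; preceding coda = ∅.
So the parse is zez.gjo.zwuk.zwe.hjew.
The second /w/ is in the onset of syllable 4 (/zwe/).

4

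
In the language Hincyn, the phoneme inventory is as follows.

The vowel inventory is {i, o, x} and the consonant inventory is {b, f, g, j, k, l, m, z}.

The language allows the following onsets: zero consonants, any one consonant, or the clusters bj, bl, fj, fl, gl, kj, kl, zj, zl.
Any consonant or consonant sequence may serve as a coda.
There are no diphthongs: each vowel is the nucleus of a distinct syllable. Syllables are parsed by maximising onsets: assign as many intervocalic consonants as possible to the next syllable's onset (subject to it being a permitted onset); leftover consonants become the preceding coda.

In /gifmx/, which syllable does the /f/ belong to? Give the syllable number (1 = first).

1

Vowels present: i, x; each is a nucleus, giving 2 syllables.
/i…x/ gap (V1→V2): cluster /fm/ — the longest permitted-onset suffix is /m/; onset = /m/, preceding coda = /f/.
Syllabification: gif.mx.
The /f/ is in the coda of syllable 1 (/gif/).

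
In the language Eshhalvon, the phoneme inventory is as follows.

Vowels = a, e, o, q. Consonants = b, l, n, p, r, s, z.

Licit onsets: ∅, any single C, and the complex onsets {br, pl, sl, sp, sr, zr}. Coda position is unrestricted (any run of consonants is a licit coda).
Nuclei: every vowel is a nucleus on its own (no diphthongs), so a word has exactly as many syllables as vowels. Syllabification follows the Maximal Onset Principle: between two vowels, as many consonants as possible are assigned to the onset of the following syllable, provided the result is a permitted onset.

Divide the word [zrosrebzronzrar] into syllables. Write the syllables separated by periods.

zro.sreb.zron.zrar

Vowels present: o, e, o, a; each is a nucleus, giving 4 syllables.
/o…e/ gap (V1→V2): cluster /sr/ — /sr/ is itself a permitted onset, so the whole cluster goes right; preceding coda = ∅.
/e…o/ gap (V2→V3): cluster /bzr/ — the longest permitted-onset suffix is /zr/; onset = /zr/, preceding coda = /b/.
/o…a/ gap (V3→V4): /nzr/; trying suffixes from longest down, /zr/ is the first permitted one, so coda /n/ | onset /zr/.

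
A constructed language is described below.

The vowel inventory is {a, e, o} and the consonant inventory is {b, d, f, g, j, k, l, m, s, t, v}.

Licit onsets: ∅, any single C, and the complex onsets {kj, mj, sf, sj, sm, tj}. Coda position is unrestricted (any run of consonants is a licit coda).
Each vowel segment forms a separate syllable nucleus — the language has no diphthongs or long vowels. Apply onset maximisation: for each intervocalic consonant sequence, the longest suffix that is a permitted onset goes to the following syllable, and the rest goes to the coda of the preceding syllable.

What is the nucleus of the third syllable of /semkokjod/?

o

The vowels are e, o, o — 3 nuclei, so 3 syllables.
The third nucleus (vowel 3 from the left) is /o/.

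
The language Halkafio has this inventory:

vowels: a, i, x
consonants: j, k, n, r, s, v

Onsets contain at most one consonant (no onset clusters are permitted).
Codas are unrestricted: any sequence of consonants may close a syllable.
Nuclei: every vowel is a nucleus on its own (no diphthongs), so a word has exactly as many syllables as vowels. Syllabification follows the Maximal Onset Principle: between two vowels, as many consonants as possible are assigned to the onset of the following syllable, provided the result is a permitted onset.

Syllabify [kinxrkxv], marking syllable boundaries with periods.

Vowels present: i, x, x; each is a nucleus, giving 3 syllables.
/i…x/ gap (V1→V2): /n/ → onset of the next syllable (single consonants are always licit onsets).
/x…x/ gap (V2→V3): cluster /rk/ — the longest permitted-onset suffix is /k/; onset = /k/, preceding coda = /r/.

ki.nxr.kxv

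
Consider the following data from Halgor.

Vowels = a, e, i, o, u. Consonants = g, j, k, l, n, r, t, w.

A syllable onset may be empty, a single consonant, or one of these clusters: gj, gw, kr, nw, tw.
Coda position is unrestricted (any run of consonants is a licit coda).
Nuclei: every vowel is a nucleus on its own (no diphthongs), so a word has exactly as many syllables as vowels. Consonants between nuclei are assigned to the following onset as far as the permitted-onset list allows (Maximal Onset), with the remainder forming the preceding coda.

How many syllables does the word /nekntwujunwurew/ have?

5

The vowels are e, u, u, u, e — 5 nuclei, so 5 syllables.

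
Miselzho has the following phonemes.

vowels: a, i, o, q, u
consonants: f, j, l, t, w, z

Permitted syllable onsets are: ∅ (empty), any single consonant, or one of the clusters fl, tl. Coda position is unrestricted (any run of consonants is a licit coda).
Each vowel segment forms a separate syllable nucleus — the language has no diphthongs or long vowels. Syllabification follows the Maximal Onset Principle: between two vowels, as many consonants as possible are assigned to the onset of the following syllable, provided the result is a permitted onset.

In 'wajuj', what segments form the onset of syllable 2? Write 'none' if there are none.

j

The vowels are a, u — 2 nuclei, so 2 syllables.
σ1/σ2 boundary: /j/ → onset of the next syllable (single consonants are always licit onsets).
So the parse is wa.juj.
Syllable 2 is /juj/: onset /j/, nucleus /u/, coda /j/.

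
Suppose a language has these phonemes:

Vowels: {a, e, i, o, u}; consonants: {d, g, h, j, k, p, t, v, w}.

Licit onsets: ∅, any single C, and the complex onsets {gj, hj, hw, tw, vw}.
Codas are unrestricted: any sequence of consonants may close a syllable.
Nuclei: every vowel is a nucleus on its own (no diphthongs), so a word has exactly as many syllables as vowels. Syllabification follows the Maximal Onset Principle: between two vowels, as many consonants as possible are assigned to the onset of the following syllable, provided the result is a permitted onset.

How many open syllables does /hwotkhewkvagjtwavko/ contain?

1

The vowels are o, e, a, a, o — 5 nuclei, so 5 syllables.
V1 /o/ – V2 /e/: /tkh/ — longest licit onset from the right is /h/, leaving /tk/ as coda.
V2 /e/ – V3 /a/: /wkv/; trying suffixes from longest down, /v/ is the first permitted one, so coda /wk/ | onset /v/.
V3 /a/ – V4 /a/: /gjtw/ — longest licit onset from the right is /tw/, leaving /gj/ as coda.
V4 /a/ – V5 /o/: /vk/ splits as /v/ + /k/ (/k/ is the longest suffix that is a licit onset).
Putting it together: hwotk.hewk.vagj.twav.ko.
Classifying each syllable: /hwotk/ (closed), /hewk/ (closed), /vagj/ (closed), /twav/ (closed), /ko/ (open).
Open syllables: 1.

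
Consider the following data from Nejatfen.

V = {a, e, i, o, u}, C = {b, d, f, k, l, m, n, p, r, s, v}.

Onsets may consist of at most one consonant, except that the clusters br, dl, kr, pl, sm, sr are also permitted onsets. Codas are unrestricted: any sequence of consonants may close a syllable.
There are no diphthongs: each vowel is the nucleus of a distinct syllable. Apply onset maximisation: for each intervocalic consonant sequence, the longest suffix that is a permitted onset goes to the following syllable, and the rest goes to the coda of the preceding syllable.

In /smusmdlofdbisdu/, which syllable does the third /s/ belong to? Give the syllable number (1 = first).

Vowels present: u, o, i, u; each is a nucleus, giving 4 syllables.
Between /u/ (V1) and /o/ (V2): /smdl/ — longest licit onset from the right is /dl/, leaving /sm/ as coda.
Between /o/ (V2) and /i/ (V3): /fdb/ — longest licit onset from the right is /b/, leaving /fd/ as coda.
Between /i/ (V3) and /u/ (V4): /sd/ splits as /s/ + /d/ (/d/ is the longest suffix that is a licit onset).
Putting it together: smusm.dlofd.bis.du.
The third /s/ is in the coda of syllable 3 (/bis/).

3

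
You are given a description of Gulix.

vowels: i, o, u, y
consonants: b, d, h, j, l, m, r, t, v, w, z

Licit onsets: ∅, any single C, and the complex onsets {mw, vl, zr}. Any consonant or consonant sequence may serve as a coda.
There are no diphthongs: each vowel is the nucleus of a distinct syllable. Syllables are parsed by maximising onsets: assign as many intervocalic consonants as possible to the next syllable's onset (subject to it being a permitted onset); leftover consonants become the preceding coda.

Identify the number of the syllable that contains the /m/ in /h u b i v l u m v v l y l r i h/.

3

Vowels present: u, i, u, y, i; each is a nucleus, giving 5 syllables.
σ1/σ2 boundary: /b/ is a single consonant, so it becomes the next onset.
σ2/σ3 boundary: cluster /vl/ — /vl/ is itself a permitted onset, so the whole cluster goes right; preceding coda = ∅.
σ3/σ4 boundary: /mvvl/ splits as /mv/ + /vl/ (/vl/ is the longest suffix that is a licit onset).
σ4/σ5 boundary: /lr/ splits as /l/ + /r/ (/r/ is the longest suffix that is a licit onset).
So the parse is hu.bi.vlumv.vlyl.rih.
The /m/ is in the coda of syllable 3 (/vlumv/).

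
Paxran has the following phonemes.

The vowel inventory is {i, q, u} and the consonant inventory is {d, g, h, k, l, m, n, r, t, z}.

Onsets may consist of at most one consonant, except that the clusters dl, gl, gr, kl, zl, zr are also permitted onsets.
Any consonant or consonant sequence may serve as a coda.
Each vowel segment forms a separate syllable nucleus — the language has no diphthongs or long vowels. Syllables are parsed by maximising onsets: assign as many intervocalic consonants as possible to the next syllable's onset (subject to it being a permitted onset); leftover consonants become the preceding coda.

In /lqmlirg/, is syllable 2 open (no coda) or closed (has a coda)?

closed

Vowels present: q, i; each is a nucleus, giving 2 syllables.
V1 /q/ – V2 /i/: cluster /ml/ — the longest permitted-onset suffix is /l/; onset = /l/, preceding coda = /m/.
Result: lqm.lirg.
Syllable 2 is /lirg/ with coda /rg/, so it is closed.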